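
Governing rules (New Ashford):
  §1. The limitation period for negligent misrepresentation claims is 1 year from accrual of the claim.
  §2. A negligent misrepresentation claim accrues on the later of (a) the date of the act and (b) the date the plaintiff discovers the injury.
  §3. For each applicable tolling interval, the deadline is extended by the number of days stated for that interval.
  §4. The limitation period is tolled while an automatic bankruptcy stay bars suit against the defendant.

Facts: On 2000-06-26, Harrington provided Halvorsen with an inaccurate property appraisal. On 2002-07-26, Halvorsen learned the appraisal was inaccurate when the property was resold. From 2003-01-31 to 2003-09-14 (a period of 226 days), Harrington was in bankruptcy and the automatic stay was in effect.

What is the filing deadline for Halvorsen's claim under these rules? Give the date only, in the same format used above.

Taking the later of the act (2000-06-26) and discovery (2002-07-26), the claim accrued on 2002-07-26.
1 year from 2002-07-26 is 2003-07-26.
Because the automatic bankruptcy stay ran from 2003-01-31 to 2003-09-14, the deadline is extended by 226 days to 2004-03-08.

2004-03-08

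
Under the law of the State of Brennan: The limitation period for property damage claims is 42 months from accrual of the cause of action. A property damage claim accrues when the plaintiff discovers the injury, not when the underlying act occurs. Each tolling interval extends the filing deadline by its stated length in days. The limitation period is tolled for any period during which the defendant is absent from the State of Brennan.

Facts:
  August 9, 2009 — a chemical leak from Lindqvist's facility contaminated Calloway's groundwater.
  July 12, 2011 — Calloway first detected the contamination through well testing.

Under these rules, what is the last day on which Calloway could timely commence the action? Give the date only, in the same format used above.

Accrual is tied to discovery, so the period began on July 12, 2011 rather than on August 9, 2009 when the act occurred.
Adding the 42 months base period to July 12, 2011 gives a deadline of January 12, 2015, before any tolling.

January 12, 2015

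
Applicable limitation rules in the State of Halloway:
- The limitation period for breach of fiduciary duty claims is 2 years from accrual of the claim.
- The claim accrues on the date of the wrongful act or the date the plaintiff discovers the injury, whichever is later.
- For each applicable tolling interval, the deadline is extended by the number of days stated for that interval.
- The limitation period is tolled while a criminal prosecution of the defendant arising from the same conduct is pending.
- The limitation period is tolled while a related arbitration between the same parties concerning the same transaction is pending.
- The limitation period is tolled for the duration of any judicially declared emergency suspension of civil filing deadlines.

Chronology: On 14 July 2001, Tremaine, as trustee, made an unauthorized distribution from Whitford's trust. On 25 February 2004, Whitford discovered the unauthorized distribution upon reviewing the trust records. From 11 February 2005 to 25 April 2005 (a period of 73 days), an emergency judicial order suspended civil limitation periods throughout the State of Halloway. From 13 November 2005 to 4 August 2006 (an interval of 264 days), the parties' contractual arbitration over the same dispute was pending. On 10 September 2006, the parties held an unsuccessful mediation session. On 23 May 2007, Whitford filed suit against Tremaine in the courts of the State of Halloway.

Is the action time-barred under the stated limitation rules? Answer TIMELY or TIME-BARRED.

TIME-BARRED

Because discovery on 25 February 2004 post-dates the 14 July 2001 act, accrual under the later-of rule falls on 25 February 2004.
2 years from 25 February 2004 is 25 February 2006.
The emergency suspension of filing deadlines from 11 February 2005 to 25 April 2005 tolled the period for 73 days, extending the deadline to 9 May 2006.
The pending related arbitration from 13 November 2005 to 4 August 2006 tolled the period for 264 days, extending the deadline to 28 January 2007.
The other events in the timeline have no effect on the limitation period under the stated rules.
Whitford filed on 23 May 2007, after the 28 January 2007 deadline, so the action is time-barred.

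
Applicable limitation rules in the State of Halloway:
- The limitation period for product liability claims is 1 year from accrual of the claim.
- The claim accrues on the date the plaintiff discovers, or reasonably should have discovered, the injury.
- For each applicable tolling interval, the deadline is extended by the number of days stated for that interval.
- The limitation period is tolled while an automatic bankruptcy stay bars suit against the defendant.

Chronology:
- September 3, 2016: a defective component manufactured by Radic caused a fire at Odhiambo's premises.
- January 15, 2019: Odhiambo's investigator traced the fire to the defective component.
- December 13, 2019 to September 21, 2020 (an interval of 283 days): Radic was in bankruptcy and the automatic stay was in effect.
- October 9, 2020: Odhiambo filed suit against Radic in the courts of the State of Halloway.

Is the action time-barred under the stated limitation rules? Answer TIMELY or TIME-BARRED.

Accrual is tied to discovery, so the period began on January 15, 2019 rather than on September 3, 2016 when the act occurred.
1 year from January 15, 2019 is January 15, 2020.
The period was tolled for 283 days by the automatic bankruptcy stay (December 13, 2019 to September 21, 2020), pushing the deadline to October 24, 2020.
Filing on October 9, 2020 beat the October 24, 2020 deadline — the action is timely.

TIMELY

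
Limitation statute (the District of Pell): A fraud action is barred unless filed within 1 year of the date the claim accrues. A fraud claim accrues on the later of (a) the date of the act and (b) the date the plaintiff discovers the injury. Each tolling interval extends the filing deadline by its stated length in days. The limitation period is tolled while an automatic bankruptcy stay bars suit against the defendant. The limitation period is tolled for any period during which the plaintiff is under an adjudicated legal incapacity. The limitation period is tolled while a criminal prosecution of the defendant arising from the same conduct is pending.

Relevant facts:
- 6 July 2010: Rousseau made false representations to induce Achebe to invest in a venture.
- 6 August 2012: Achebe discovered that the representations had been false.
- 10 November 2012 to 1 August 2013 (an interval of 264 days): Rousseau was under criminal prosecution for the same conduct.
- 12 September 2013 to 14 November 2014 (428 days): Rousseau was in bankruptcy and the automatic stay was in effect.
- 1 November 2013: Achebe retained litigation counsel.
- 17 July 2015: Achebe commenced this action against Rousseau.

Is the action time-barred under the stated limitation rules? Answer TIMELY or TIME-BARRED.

Because discovery on 6 August 2012 post-dates the 6 July 2010 act, accrual under the later-of rule falls on 6 August 2012.
The untolled deadline — 1 year after 6 August 2012 — is 6 August 2013.
The pending criminal prosecution from 10 November 2012 to 1 August 2013 tolled the period for 264 days, extending the deadline to 27 April 2014.
The period was tolled for 428 days by the automatic bankruptcy stay (12 September 2013 to 14 November 2014), pushing the deadline to 29 June 2015.
Nothing else in the chronology tolls or restarts the period.
Achebe filed on 17 July 2015, after the 29 June 2015 deadline, so the action is time-barred.

TIME-BARRED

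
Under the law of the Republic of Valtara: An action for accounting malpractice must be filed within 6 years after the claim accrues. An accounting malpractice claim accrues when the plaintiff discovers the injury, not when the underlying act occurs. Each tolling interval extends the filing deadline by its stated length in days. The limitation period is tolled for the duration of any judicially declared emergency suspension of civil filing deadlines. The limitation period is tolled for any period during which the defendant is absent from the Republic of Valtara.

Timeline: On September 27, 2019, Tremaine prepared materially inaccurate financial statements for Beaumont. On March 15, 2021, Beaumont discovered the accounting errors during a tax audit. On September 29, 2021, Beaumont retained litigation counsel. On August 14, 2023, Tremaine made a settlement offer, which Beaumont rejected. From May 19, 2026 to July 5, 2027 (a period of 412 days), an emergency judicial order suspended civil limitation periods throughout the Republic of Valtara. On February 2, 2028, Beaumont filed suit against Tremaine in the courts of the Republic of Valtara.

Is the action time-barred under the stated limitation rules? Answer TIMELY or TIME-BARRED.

TIMELY

The claim did not accrue until Beaumont discovered the injury on March 15, 2021; the September 27, 2019 act date does not start the clock under the stated rule.
Adding the 6 years base period to March 15, 2021 gives a deadline of March 15, 2027, before any tolling.
The emergency suspension of filing deadlines from May 19, 2026 to July 5, 2027 tolled the period for 412 days, extending the deadline to April 30, 2028.
None of the other events listed affects the running of the period under the stated rules.
Filing on February 2, 2028 beat the April 30, 2028 deadline — the action is timely.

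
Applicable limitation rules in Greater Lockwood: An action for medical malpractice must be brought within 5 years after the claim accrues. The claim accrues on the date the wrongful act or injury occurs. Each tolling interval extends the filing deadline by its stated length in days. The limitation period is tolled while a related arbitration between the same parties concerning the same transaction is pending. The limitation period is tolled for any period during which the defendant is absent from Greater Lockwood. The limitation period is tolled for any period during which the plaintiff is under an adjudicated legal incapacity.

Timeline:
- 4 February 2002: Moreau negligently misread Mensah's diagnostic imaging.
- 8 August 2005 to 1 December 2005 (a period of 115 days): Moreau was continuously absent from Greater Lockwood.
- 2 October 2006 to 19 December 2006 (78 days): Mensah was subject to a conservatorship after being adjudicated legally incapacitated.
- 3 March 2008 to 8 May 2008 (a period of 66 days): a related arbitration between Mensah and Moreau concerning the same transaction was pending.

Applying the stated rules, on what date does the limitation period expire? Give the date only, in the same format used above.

The claim accrued on 4 February 2002, when the wrongful act occurred.
Adding the 5 years base period to 4 February 2002 gives a deadline of 4 February 2007, before any tolling.
The period was tolled for 115 days by the defendant's absence from the jurisdiction (8 August 2005 to 1 December 2005), pushing the deadline to 30 May 2007.
Because the plaintiff's legal incapacity ran from 2 October 2006 to 19 December 2006, the deadline is extended by 78 days to 16 August 2007.
The pending related arbitration starting 3 March 2008 came too late — the period had run on 16 August 2007 — and so does not extend the deadline.

16 August 2007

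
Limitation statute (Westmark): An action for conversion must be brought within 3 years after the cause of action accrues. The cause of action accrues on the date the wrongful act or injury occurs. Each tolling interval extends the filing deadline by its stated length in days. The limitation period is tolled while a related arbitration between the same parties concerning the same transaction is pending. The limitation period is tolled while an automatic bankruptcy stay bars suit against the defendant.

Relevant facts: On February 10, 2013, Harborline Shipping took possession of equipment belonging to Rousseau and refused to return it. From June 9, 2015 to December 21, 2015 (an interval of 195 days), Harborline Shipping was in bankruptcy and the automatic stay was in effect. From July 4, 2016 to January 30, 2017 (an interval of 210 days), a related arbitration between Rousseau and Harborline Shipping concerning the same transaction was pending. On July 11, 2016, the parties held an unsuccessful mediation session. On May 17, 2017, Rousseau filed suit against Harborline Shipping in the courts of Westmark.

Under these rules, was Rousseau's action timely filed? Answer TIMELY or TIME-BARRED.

The claim accrued on February 10, 2013, when the wrongful act occurred.
3 years from February 10, 2013 is February 10, 2016.
Because the automatic bankruptcy stay ran from June 9, 2015 to December 21, 2015, the deadline is extended by 195 days to August 23, 2016.
The period was tolled for 210 days by the pending related arbitration (July 4, 2016 to January 30, 2017), pushing the deadline to March 21, 2017.
None of the other events listed affects the running of the period under the stated rules.
The May 17, 2017 filing falls after the March 21, 2017 deadline; the claim is time-barred.

TIME-BARRED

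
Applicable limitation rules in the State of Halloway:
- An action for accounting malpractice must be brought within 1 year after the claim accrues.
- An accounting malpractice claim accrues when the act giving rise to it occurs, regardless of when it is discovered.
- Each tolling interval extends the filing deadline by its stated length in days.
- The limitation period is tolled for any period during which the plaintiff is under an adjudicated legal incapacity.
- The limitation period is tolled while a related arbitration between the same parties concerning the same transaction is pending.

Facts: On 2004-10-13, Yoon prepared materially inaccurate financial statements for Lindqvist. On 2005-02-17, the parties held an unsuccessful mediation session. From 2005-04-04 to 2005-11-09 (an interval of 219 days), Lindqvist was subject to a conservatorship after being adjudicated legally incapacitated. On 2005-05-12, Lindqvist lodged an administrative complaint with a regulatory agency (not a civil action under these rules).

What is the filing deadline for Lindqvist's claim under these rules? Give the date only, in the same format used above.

2006-05-20

The limitation period began to run on 2004-10-13.
1 year from 2004-10-13 is 2005-10-13.
The plaintiff's legal incapacity from 2005-04-04 to 2005-11-09 tolled the period for 219 days, extending the deadline to 2006-05-20.
Nothing else in the chronology tolls or restarts the period.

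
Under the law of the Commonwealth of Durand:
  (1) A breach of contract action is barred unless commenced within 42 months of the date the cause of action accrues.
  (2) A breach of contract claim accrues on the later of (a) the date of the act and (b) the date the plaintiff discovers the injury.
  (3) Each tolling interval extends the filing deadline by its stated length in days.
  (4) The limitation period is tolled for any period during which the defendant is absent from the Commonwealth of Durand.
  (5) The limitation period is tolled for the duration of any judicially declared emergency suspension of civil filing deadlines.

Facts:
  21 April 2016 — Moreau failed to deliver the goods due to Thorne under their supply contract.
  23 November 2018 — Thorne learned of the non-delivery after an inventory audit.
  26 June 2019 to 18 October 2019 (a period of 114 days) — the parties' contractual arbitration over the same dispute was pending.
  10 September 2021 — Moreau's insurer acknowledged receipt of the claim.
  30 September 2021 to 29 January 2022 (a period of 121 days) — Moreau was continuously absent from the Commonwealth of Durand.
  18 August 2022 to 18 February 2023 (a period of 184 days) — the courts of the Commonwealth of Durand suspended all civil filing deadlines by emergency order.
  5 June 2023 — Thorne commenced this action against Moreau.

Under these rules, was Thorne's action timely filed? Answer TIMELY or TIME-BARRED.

TIME-BARRED

The claim accrued on 23 November 2018 — the later of the 21 April 2016 act and the 23 November 2018 discovery.
Adding the 42 months base period to 23 November 2018 gives a deadline of 23 May 2022, before any tolling.
Because the defendant's absence from the jurisdiction ran from 30 September 2021 to 29 January 2022, the deadline is extended by 121 days to 21 September 2022.
Because the emergency suspension of filing deadlines ran from 18 August 2022 to 18 February 2023, the deadline is extended by 184 days to 24 March 2023.
The pending related arbitration from 26 June 2019 to 18 October 2019 does not toll the period, because no stated rule makes a pending arbitration a tolling event.
None of the other events listed affects the running of the period under the stated rules.
The 5 June 2023 filing falls after the 24 March 2023 deadline; the claim is time-barred.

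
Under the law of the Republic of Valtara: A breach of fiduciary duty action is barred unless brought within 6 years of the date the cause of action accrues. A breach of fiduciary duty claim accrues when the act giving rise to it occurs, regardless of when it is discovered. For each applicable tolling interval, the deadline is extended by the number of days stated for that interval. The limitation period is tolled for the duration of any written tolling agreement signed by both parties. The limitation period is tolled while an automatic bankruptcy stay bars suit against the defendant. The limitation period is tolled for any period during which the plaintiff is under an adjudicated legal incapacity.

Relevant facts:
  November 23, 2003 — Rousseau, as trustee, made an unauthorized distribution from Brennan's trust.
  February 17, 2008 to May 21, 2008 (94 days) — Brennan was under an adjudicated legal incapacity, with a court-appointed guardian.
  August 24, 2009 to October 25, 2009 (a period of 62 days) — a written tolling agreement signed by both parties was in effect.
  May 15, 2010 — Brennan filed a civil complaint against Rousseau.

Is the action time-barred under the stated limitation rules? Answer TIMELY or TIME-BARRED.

TIME-BARRED

The claim accrued on November 23, 2003, when the wrongful act occurred.
6 years from November 23, 2003 is November 23, 2009.
The period was tolled for 94 days by the plaintiff's legal incapacity (February 17, 2008 to May 21, 2008), pushing the deadline to February 25, 2010.
The period was tolled for 62 days by the written tolling agreement (August 24, 2009 to October 25, 2009), pushing the deadline to April 28, 2010.
Brennan filed on May 15, 2010, after the April 28, 2010 deadline, so the action is time-barred.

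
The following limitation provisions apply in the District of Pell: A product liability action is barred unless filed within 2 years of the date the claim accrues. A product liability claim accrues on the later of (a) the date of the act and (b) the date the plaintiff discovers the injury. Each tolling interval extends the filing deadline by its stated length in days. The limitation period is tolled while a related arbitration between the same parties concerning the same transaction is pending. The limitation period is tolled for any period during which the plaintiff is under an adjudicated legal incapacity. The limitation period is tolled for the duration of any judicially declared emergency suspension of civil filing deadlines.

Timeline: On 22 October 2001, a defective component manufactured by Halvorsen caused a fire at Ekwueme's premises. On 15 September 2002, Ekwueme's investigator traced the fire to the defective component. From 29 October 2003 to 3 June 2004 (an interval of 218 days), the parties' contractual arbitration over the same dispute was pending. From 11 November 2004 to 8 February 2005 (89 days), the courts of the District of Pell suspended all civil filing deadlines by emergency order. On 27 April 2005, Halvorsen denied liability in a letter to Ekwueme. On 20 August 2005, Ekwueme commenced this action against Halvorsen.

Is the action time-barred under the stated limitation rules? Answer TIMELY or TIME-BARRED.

TIME-BARRED

Taking the later of the act (22 October 2001) and discovery (15 September 2002), the claim accrued on 15 September 2002.
The untolled deadline — 2 years after 15 September 2002 — is 15 September 2004.
Because the pending related arbitration ran from 29 October 2003 to 3 June 2004, the deadline is extended by 218 days to 21 April 2005.
Because the emergency suspension of filing deadlines ran from 11 November 2004 to 8 February 2005, the deadline is extended by 89 days to 19 July 2005.
None of the other events listed affects the running of the period under the stated rules.
Ekwueme filed on 20 August 2005, after the 19 July 2005 deadline, so the action is time-barred.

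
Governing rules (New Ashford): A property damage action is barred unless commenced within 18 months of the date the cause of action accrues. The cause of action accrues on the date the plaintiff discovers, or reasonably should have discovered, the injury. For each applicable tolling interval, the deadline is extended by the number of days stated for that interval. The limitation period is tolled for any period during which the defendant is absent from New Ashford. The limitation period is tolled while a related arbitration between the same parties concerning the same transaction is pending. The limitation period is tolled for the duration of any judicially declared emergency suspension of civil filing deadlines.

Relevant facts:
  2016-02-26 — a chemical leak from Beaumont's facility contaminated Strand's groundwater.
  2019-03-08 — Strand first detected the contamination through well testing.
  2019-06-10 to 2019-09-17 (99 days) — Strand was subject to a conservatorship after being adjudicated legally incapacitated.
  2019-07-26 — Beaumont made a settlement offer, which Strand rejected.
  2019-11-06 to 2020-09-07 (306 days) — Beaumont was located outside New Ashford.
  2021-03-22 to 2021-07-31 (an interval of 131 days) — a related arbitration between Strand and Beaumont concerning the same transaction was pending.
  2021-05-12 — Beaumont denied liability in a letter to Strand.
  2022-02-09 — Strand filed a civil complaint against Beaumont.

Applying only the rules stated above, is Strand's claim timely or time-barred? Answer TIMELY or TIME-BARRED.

The claim did not accrue until Strand discovered the injury on 2019-03-08; the 2016-02-26 act date does not start the clock under the stated rule.
The untolled deadline — 18 months after 2019-03-08 — is 2020-09-08.
Because the defendant's absence from the jurisdiction ran from 2019-11-06 to 2020-09-07, the deadline is extended by 306 days to 2021-07-11.
The pending related arbitration from 2021-03-22 to 2021-07-31 tolled the period for 131 days, extending the deadline to 2021-11-19.
Although the plaintiff's incapacity ran from 2019-06-10 to 2019-09-17, the stated rules do not make that a tolling event, so it is disregarded.
None of the other events listed affects the running of the period under the stated rules.
The 2022-02-09 filing falls after the 2021-11-19 deadline; the claim is time-barred.

TIME-BARRED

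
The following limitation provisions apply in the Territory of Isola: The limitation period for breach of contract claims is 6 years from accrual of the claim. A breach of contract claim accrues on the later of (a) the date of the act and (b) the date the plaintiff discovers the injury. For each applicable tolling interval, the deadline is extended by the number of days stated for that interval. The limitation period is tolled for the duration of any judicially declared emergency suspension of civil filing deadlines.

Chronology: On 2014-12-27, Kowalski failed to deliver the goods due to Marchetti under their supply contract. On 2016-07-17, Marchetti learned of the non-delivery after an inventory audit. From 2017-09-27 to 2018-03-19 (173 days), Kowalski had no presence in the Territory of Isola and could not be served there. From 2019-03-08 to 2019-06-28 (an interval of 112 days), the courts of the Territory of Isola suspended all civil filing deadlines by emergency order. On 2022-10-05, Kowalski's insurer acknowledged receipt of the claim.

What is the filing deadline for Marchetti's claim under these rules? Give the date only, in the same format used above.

2022-11-06

The claim accrued on 2016-07-17 — the later of the 2014-12-27 act and the 2016-07-17 discovery.
The untolled deadline — 6 years after 2016-07-17 — is 2022-07-17.
The emergency suspension of filing deadlines from 2019-03-08 to 2019-06-28 tolled the period for 112 days, extending the deadline to 2022-11-06.
Although the defendant's absence ran from 2017-09-27 to 2018-03-19, the stated rules do not make that a tolling event, so it is disregarded.
None of the other events listed affects the running of the period under the stated rules.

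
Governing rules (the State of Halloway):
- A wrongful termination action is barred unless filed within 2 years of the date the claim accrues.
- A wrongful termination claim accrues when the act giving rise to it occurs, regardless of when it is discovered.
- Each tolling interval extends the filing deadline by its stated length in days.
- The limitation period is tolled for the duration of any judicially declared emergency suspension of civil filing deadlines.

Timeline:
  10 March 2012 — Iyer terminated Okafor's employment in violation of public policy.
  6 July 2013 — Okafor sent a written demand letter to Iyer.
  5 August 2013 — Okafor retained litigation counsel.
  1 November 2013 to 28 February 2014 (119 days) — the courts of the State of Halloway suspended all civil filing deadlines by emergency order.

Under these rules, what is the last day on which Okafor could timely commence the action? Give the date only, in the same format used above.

The claim accrued on 10 March 2012, when the wrongful act occurred.
The untolled deadline — 2 years after 10 March 2012 — is 10 March 2014.
Because the emergency suspension of filing deadlines ran from 1 November 2013 to 28 February 2014, the deadline is extended by 119 days to 7 July 2014.
Nothing else in the chronology tolls or restarts the period.

7 July 2014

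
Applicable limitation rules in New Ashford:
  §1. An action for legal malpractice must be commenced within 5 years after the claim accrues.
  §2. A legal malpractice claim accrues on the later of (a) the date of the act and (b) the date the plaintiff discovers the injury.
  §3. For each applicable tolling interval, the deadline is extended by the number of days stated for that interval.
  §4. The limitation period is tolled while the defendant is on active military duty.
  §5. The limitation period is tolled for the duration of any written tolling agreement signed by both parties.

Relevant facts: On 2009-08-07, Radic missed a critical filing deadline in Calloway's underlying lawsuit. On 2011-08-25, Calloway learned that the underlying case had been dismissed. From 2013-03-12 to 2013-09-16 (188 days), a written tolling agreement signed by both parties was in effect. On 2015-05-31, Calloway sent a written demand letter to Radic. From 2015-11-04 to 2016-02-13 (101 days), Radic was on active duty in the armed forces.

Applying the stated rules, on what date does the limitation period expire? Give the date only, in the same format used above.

The claim accrued on 2011-08-25 — the later of the 2009-08-07 act and the 2011-08-25 discovery.
The untolled deadline — 5 years after 2011-08-25 — is 2016-08-25.
The period was tolled for 188 days by the written tolling agreement (2013-03-12 to 2013-09-16), pushing the deadline to 2017-03-01.
The defendant's active military service from 2015-11-04 to 2016-02-13 tolled the period for 101 days, extending the deadline to 2017-06-10.
None of the other events listed affects the running of the period under the stated rules.

2017-06-10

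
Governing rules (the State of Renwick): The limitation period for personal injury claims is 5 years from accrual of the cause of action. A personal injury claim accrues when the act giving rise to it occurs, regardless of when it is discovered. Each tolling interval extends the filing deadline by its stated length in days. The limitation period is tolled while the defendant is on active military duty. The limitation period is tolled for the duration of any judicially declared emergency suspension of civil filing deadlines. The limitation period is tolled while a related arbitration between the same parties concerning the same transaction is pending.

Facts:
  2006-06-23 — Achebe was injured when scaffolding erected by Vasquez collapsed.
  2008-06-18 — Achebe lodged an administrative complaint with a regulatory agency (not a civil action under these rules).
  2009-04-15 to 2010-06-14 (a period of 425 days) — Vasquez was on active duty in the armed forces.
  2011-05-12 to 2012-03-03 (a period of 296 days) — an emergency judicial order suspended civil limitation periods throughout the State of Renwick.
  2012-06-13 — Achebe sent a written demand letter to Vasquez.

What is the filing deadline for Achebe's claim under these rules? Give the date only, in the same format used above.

The claim accrued on 2006-06-23, when the wrongful act occurred.
5 years from 2006-06-23 is 2011-06-23.
Because the defendant's active military service ran from 2009-04-15 to 2010-06-14, the deadline is extended by 425 days to 2012-08-21.
Because the emergency suspension of filing deadlines ran from 2011-05-12 to 2012-03-03, the deadline is extended by 296 days to 2013-06-13.
The other events in the timeline have no effect on the limitation period under the stated rules.

2013-06-13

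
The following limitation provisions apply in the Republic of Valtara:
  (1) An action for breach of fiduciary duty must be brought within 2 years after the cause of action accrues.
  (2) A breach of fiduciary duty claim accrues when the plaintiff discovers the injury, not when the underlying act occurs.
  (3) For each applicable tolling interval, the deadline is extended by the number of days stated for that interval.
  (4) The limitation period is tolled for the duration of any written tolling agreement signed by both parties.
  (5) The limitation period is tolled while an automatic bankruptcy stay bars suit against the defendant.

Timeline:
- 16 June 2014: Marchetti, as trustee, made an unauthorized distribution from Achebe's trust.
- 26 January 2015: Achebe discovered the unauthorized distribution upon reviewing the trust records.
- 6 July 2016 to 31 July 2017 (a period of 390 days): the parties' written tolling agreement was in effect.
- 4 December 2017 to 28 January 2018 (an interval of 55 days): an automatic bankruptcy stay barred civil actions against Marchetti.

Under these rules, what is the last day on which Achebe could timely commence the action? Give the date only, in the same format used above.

16 April 2018

Under the discovery rule, the claim accrued on 26 January 2015, when Achebe discovered the injury — not on the 16 June 2014 date of the underlying act.
2 years from 26 January 2015 is 26 January 2017.
The period was tolled for 390 days by the written tolling agreement (6 July 2016 to 31 July 2017), pushing the deadline to 20 February 2018.
Because the automatic bankruptcy stay ran from 4 December 2017 to 28 January 2018, the deadline is extended by 55 days to 16 April 2018.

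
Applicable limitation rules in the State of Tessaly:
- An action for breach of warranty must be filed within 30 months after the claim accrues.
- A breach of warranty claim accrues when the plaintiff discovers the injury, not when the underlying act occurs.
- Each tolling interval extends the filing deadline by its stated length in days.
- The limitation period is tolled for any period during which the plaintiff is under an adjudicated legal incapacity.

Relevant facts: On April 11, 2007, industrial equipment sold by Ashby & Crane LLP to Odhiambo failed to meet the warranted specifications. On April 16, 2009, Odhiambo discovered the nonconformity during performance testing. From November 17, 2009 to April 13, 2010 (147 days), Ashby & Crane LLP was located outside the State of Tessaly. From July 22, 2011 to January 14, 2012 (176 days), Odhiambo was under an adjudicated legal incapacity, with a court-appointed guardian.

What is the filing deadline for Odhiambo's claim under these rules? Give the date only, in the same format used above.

April 9, 2012

Under the discovery rule, the claim accrued on April 16, 2009, when Odhiambo discovered the injury — not on the April 11, 2007 date of the underlying act.
The untolled deadline — 30 months after April 16, 2009 — is October 16, 2011.
The plaintiff's legal incapacity from July 22, 2011 to January 14, 2012 tolled the period for 176 days, extending the deadline to April 9, 2012.
Although the defendant's absence ran from November 17, 2009 to April 13, 2010, the stated rules do not make that a tolling event, so it is disregarded.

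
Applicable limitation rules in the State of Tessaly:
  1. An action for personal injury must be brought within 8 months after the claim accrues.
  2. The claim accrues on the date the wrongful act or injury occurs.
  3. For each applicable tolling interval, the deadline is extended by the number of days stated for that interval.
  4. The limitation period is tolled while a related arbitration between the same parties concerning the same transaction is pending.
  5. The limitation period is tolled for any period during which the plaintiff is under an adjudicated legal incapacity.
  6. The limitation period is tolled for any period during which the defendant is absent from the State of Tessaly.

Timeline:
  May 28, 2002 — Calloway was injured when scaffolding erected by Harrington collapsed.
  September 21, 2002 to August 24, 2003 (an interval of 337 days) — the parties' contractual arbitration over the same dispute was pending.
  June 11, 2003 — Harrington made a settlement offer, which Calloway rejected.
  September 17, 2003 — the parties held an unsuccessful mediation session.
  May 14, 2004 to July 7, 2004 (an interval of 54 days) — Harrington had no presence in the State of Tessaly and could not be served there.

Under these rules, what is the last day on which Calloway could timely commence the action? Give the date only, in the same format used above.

December 31, 2003

The claim accrued on May 28, 2002, the date of the act.
Adding the 8 months base period to May 28, 2002 gives a deadline of January 28, 2003, before any tolling.
Because the pending related arbitration ran from September 21, 2002 to August 24, 2003, the deadline is extended by 337 days to December 31, 2003.
The defendant's absence from the jurisdiction starting May 14, 2004 came too late — the period had run on December 31, 2003 — and so does not extend the deadline.
Nothing else in the chronology tolls or restarts the period.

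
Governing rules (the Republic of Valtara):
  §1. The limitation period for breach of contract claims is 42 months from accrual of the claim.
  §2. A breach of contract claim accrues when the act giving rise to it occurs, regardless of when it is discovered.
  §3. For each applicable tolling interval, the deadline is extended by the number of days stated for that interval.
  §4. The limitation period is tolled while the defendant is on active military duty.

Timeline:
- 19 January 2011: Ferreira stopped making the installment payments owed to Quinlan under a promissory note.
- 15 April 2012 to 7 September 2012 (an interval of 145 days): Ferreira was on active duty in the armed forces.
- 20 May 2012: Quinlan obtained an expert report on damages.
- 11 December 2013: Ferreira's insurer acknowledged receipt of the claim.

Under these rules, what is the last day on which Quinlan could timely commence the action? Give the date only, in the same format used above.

11 December 2014

The claim accrued on 19 January 2011, when the wrongful act occurred.
42 months from 19 January 2011 is 19 July 2014.
The period was tolled for 145 days by the defendant's active military service (15 April 2012 to 7 September 2012), pushing the deadline to 11 December 2014.
None of the other events listed affects the running of the period under the stated rules.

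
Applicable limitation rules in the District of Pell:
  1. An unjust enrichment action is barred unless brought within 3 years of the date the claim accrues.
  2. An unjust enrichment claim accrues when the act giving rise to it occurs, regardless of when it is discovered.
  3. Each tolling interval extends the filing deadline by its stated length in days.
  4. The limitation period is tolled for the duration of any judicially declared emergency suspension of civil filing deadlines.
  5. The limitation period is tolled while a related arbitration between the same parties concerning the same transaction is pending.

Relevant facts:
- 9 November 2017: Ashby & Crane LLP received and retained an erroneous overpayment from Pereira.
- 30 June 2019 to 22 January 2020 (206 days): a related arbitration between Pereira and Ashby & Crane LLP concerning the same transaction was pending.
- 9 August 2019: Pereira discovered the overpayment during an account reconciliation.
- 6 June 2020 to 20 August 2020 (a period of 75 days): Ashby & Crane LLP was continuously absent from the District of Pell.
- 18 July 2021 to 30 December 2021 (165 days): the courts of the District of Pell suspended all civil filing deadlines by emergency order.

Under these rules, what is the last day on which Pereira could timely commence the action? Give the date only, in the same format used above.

3 June 2021

Because the rule ties accrual to occurrence, the claim accrued on 9 November 2017, not on the 9 August 2019 discovery date.
The untolled deadline — 3 years after 9 November 2017 — is 9 November 2020.
Because the pending related arbitration ran from 30 June 2019 to 22 January 2020, the deadline is extended by 206 days to 3 June 2021.
The emergency suspension of filing deadlines starting 18 July 2021 came too late — the period had run on 3 June 2021 — and so does not extend the deadline.
No stated provision tolls the period for the defendant's absence, so the interval from 6 June 2020 to 20 August 2020 has no effect on the deadline.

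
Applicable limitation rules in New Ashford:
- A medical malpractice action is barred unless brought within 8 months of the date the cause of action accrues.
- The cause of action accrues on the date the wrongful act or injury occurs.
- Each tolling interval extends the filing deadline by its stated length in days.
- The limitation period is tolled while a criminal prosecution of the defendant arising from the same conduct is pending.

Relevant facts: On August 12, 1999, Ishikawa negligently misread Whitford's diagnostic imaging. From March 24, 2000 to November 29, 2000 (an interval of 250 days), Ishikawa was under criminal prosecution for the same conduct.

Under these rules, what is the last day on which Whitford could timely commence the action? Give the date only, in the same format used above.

December 18, 2000

The limitation period began to run on August 12, 1999.
The untolled deadline — 8 months after August 12, 1999 — is April 12, 2000.
The period was tolled for 250 days by the pending criminal prosecution (March 24, 2000 to November 29, 2000), pushing the deadline to December 18, 2000.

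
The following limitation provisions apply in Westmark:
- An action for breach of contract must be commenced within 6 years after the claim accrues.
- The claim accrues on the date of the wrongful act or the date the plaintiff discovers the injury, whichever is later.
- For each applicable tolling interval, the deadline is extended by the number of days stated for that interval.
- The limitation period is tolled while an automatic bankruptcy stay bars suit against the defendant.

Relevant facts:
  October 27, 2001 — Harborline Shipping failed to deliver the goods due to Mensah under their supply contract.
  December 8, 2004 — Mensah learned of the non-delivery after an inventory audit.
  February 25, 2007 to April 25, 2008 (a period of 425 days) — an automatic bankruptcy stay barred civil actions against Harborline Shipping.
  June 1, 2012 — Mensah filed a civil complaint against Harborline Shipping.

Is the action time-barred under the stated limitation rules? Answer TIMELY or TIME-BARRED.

TIME-BARRED

The claim accrued on December 8, 2004 — the later of the October 27, 2001 act and the December 8, 2004 discovery.
6 years from December 8, 2004 is December 8, 2010.
Because the automatic bankruptcy stay ran from February 25, 2007 to April 25, 2008, the deadline is extended by 425 days to February 6, 2012.
Mensah filed on June 1, 2012, after the February 6, 2012 deadline, so the action is time-barred.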